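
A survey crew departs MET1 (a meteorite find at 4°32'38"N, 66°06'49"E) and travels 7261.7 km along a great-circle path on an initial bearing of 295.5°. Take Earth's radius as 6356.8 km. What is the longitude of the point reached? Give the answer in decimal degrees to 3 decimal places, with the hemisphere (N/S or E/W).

MET1: φ = +4.54389°, λ = +66.11361°
δ = d/R = 7261.7/6356.8 = 1.142351 rad
φ₂ = arcsin(sin φ₁ cos δ + cos φ₁ sin δ cos θ)
   = arcsin(0.07922·0.41546 + 0.99686·0.90961·0.43051) = 25.04192°
λ₂ = λ₁ + atan2(sin θ sin δ cos φ₁, cos δ − sin φ₁ sin φ₂) = 1.13008°

1.130°E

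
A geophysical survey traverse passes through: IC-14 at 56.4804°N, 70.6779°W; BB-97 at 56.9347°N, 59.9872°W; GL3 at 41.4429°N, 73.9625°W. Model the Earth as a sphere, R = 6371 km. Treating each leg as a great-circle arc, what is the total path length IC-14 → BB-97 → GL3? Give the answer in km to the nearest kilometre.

IC-14→BB-97: c = 0.102621 rad, d = 653.80 km
BB-97→GL3: c = 0.312517 rad, d = 1991.05 km
Total = 653.80 + 1991.05 = 2644.85 km

2645 km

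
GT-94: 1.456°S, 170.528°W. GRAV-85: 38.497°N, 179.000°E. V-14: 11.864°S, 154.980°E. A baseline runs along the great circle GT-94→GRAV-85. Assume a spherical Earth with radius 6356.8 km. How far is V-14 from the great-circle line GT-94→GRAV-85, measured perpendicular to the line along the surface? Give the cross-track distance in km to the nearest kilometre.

δ₁₃ = central angle GT-94→V-14 = 0.623975 rad  (haversine)
θ₁₃ = bearing GT-94→V-14 = 251.537°,  θ₁₂ = bearing GT-94→GRAV-85 = 347.503°
dₓₜ = R·arcsin(sin δ₁₃ · sin(θ₁₃ − θ₁₂)) = 6356.8·arcsin(0.58427·sin(-95.966°)) = -3941.733 km
|dₓₜ| = 3941.733 km

3942 km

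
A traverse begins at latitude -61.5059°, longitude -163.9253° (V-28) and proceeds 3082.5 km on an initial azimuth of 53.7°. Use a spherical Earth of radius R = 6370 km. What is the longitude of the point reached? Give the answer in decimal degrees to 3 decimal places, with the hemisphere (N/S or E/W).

134.486°W

δ = d/R = 3082.5/6370 = 0.483909 rad
φ₂ = arcsin(sin φ₁ cos δ + cos φ₁ sin δ cos θ)
   = arcsin(-0.87887·0.88518 + 0.47707·0.46524·0.59201) = -40.28264°
λ₂ = λ₁ + atan2(sin θ sin δ cos φ₁, cos δ − sin φ₁ sin φ₂) = -134.48568°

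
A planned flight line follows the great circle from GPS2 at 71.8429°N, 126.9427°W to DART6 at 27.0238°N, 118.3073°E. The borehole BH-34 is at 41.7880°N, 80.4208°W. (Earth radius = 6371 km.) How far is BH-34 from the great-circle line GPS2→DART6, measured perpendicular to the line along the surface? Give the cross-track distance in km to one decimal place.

δ₁₃ = central angle GPS2→BH-34 = 0.654963 rad  (haversine)
θ₁₃ = bearing GPS2→BH-34 = 117.349°,  θ₁₂ = bearing GPS2→DART6 = 301.511°
dₓₜ = R·arcsin(sin δ₁₃ · sin(θ₁₃ − θ₁₂)) = 6371·arcsin(0.60913·sin(-184.163°)) = 281.791 km
|dₓₜ| = 281.791 km

281.8 km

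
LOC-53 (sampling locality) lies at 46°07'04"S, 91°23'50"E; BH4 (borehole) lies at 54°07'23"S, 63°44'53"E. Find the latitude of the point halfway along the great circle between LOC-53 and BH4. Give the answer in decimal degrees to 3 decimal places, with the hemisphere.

50.941°S

LOC-53: φ = -46.11778°, λ = +91.39722°
BH4: φ = -54.12306°, λ = +63.74806°
Bx = cos φ₂ cos Δλ = 0.519123,  By = cos φ₂ sin Δλ = -0.271959
φₘ = atan2(sin φ₁ + sin φ₂, √((cos φ₁ + Bx)² + By²)) = -50.94091°
λₘ = λ₁ + atan2(By, cos φ₁ + Bx) = 78.75325°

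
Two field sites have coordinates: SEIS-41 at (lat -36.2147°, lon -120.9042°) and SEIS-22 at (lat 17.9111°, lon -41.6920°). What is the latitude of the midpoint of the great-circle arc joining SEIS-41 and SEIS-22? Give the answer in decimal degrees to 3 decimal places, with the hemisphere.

Bx = cos φ₂ cos Δλ = 0.178101,  By = cos φ₂ sin Δλ = 0.934718
φₘ = atan2(sin φ₁ + sin φ₂, √((cos φ₁ + Bx)² + By²)) = -11.78394°
λₘ = λ₁ + atan2(By, cos φ₁ + Bx) = -77.40193°

11.784°S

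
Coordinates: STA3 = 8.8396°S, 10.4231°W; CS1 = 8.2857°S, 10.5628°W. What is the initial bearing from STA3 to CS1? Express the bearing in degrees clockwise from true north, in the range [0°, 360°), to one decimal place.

346.0°

Δλ = -0.1397°
y = sin Δλ · cos φ₂ = -0.002413
x = cos φ₁ sin φ₂ − sin φ₁ cos φ₂ cos Δλ = 0.009667
θ = atan2(y, x) = -14.0144° → 345.9856° (mod 360°)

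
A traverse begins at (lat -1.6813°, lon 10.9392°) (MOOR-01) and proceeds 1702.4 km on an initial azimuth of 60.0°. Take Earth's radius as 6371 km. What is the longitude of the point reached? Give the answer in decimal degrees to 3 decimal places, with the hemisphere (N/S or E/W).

24.231°E

δ = d/R = 1702.4/6371 = 0.267211 rad
φ₂ = arcsin(sin φ₁ cos δ + cos φ₁ sin δ cos θ)
   = arcsin(-0.02934·0.96451 + 0.99957·0.26404·0.50000) = 5.95029°
λ₂ = λ₁ + atan2(sin θ sin δ cos φ₁, cos δ − sin φ₁ sin φ₂) = 24.23074°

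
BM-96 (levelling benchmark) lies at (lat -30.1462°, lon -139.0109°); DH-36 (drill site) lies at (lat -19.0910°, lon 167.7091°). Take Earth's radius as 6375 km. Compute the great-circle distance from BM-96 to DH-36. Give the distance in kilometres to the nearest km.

5479 km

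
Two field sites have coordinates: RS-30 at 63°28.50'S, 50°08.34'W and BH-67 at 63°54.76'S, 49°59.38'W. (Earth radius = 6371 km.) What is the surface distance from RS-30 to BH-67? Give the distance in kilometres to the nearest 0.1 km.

RS-30: φ = -63.47500°, λ = -50.13900°
BH-67: φ = -63.91267°, λ = -49.98967°
Δφ = -0.4377°,  Δλ = 0.1493°
a = sin²(Δφ/2) + cos φ₁ cos φ₂ sin²(Δλ/2) = 0.000015
c = 2·arcsin(√a) = 0.007726 rad = 0.4426°
d = R·c = 6371 × 0.007726 = 49.2 km

49.2 km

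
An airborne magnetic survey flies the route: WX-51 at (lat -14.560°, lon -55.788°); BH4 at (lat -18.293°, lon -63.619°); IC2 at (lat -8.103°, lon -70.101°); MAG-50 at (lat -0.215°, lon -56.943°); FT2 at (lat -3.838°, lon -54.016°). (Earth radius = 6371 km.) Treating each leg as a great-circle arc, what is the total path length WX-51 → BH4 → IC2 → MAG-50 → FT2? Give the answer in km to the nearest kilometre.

WX-51→BH4: c = 0.146362 rad, d = 932.47 km
BH4→IC2: c = 0.209103 rad, d = 1332.19 km
IC2→MAG-50: c = 0.267077 rad, d = 1701.54 km
MAG-50→FT2: c = 0.081265 rad, d = 517.74 km
Total = 932.47 + 1332.19 + 1701.54 + 517.74 = 4483.95 km

4484 km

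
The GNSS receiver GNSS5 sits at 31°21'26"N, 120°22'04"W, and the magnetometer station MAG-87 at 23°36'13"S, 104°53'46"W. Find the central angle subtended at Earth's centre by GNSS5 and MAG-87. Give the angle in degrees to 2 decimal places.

56.92°

GNSS5: φ = +31.35722°, λ = -120.36778°
MAG-87: φ = -23.60361°, λ = -104.89611°
Δφ = -54.9608°,  Δλ = 15.4717°
a = sin²(Δφ/2) + cos φ₁ cos φ₂ sin²(Δλ/2) = 0.227110
c = 2·arcsin(√a) = 0.993476 rad = 56.9220°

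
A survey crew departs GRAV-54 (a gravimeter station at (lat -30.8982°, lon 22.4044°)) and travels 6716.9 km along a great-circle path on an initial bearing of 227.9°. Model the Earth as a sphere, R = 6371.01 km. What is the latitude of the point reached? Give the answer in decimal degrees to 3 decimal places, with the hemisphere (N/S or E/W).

48.923°S

δ = d/R = 6716.9/6371.01 = 1.054291 rad
φ₂ = arcsin(sin φ₁ cos δ + cos φ₁ sin δ cos θ)
   = arcsin(-0.51351·0.49384 + 0.85808·0.86955·-0.67043) = -48.92336°
λ₂ = λ₁ + atan2(sin θ sin δ cos φ₁, cos δ − sin φ₁ sin φ₂) = -56.68259°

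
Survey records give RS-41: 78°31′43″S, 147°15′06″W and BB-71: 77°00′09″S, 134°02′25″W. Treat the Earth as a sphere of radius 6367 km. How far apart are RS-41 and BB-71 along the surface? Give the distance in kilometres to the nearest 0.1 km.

353.2 km

RS-41: φ = -78.52861°, λ = -147.25167°
BB-71: φ = -77.00250°, λ = -134.04028°
Δφ = 1.5261°,  Δλ = 13.2114°
a = sin²(Δφ/2) + cos φ₁ cos φ₂ sin²(Δλ/2) = 0.000769
c = 2·arcsin(√a) = 0.055479 rad = 3.1787°
d = R·c = 6367 × 0.055479 = 353.2 km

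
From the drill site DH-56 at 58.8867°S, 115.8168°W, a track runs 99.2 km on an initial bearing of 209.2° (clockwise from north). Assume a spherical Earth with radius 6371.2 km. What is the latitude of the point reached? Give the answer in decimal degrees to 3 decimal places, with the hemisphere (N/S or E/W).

δ = d/R = 99.2/6371.2 = 0.015570 rad
φ₂ = arcsin(sin φ₁ cos δ + cos φ₁ sin δ cos θ)
   = arcsin(-0.85615·0.99988 + 0.51673·0.01557·-0.87292) = -59.66262°
λ₂ = λ₁ + atan2(sin θ sin δ cos φ₁, cos δ − sin φ₁ sin φ₂) = -116.67846°

59.663°S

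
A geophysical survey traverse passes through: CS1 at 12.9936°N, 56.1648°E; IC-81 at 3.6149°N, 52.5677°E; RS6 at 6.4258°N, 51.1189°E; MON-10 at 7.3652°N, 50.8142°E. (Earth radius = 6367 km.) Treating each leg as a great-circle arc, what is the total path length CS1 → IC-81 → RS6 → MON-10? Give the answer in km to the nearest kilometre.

CS1→IC-81: c = 0.175055 rad, d = 1114.57 km
IC-81→RS6: c = 0.055147 rad, d = 351.12 km
RS6→MON-10: c = 0.017225 rad, d = 109.67 km
Total = 1114.57 + 351.12 + 109.67 = 1575.37 km

1575 km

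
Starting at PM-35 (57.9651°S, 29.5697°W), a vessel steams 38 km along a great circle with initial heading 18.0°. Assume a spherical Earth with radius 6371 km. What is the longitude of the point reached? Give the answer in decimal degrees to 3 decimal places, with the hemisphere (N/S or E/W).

29.372°W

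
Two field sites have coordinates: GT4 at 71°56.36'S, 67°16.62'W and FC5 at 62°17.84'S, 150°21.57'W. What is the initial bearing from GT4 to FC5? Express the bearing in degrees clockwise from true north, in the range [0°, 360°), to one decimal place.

244.4°

GT4: φ = -71.93933°, λ = -67.27700°
FC5: φ = -62.29733°, λ = -150.35950°
Δλ = -83.0825°
y = sin Δλ · cos φ₂ = -0.461499
x = cos φ₁ sin φ₂ − sin φ₁ cos φ₂ cos Δλ = -0.221255
θ = atan2(y, x) = -115.6143° → 244.3857° (mod 360°)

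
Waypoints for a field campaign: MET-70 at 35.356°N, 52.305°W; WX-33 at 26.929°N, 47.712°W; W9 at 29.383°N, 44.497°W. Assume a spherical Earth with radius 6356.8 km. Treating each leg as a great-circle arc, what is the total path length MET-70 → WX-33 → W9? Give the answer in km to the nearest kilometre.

MET-70→WX-33: c = 0.162238 rad, d = 1031.31 km
WX-33→W9: c = 0.065430 rad, d = 415.93 km
Total = 1031.31 + 415.93 = 1447.24 km

1447 km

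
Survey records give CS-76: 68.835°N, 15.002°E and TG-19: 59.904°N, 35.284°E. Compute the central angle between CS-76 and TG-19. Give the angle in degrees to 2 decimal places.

12.41°

Δφ = -8.9310°,  Δλ = 20.2820°
a = sin²(Δφ/2) + cos φ₁ cos φ₂ sin²(Δλ/2) = 0.011675
c = 2·arcsin(√a) = 0.216522 rad = 12.4058°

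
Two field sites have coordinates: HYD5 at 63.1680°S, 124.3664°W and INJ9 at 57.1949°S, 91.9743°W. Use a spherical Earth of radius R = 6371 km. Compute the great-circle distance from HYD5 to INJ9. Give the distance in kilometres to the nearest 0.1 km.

1885.6 km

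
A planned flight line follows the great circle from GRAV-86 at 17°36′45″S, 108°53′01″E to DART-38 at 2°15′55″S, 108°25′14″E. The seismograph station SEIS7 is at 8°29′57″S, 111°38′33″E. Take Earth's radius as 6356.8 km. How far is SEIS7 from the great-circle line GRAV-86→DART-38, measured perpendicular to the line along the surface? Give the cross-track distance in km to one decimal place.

GRAV-86: φ = -17.61250°, λ = +108.88361°
DART-38: φ = -2.26528°, λ = +108.42056°
SEIS7: φ = -8.49917°, λ = +111.64250°
δ₁₃ = central angle GRAV-86→SEIS7 = 0.165814 rad  (haversine)
θ₁₃ = bearing GRAV-86→SEIS7 = 16.763°,  θ₁₂ = bearing GRAV-86→DART-38 = 358.252°
dₓₜ = R·arcsin(sin δ₁₃ · sin(θ₁₃ − θ₁₂)) = 6356.8·arcsin(0.16505·sin(-341.489°)) = 333.264 km
|dₓₜ| = 333.264 km

333.3 km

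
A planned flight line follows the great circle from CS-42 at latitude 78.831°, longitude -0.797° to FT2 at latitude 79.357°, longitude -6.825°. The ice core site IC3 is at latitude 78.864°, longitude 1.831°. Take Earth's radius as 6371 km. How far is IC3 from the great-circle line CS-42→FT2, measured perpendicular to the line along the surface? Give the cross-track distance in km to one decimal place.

30.6 km

δ₁₃ = central angle CS-42→IC3 = 0.008890 rad  (haversine)
θ₁₃ = bearing CS-42→IC3 = 84.997°,  θ₁₂ = bearing CS-42→FT2 = 297.699°
dₓₜ = R·arcsin(sin δ₁₃ · sin(θ₁₃ − θ₁₂)) = 6371·arcsin(0.00889·sin(-212.702°)) = 30.598 km
|dₓₜ| = 30.598 km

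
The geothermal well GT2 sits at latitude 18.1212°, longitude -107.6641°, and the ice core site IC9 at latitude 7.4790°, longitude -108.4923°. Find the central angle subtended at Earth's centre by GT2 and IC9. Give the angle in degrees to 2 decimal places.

Δφ = -10.6422°,  Δλ = -0.8282°
a = sin²(Δφ/2) + cos φ₁ cos φ₂ sin²(Δλ/2) = 0.008649
c = 2·arcsin(√a) = 0.186274 rad = 10.6727°

10.67°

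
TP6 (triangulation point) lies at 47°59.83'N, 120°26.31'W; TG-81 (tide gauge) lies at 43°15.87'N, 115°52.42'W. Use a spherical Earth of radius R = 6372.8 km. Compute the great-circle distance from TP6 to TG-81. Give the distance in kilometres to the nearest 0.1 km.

TP6: φ = +47.99717°, λ = -120.43850°
TG-81: φ = +43.26450°, λ = -115.87367°
Δφ = -4.7327°,  Δλ = 4.5648°
a = sin²(Δφ/2) + cos φ₁ cos φ₂ sin²(Δλ/2) = 0.002478
c = 2·arcsin(√a) = 0.099592 rad = 5.7062°
d = R·c = 6372.8 × 0.099592 = 634.7 km

634.7 km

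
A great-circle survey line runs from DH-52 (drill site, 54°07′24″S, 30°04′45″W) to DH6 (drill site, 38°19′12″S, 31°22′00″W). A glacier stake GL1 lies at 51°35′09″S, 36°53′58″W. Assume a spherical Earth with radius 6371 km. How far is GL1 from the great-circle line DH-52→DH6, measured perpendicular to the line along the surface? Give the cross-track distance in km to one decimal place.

452.7 km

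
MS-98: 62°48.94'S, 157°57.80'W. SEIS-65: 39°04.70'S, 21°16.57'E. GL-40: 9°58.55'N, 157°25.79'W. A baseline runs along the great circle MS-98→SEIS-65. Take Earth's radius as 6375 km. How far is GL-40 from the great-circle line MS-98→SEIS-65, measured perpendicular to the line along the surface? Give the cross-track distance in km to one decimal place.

122.6 km

MS-98: φ = -62.81567°, λ = -157.96333°
SEIS-65: φ = -39.07833°, λ = +21.27617°
GL-40: φ = +9.97583°, λ = -157.42983°
δ₁₃ = central angle MS-98→GL-40 = 1.270472 rad  (haversine)
θ₁₃ = bearing MS-98→GL-40 = 0.550°,  θ₁₂ = bearing MS-98→SEIS-65 = 179.397°
dₓₜ = R·arcsin(sin δ₁₃ · sin(θ₁₃ − θ₁₂)) = 6375·arcsin(0.95524·sin(-178.847°)) = -122.585 km
|dₓₜ| = 122.585 km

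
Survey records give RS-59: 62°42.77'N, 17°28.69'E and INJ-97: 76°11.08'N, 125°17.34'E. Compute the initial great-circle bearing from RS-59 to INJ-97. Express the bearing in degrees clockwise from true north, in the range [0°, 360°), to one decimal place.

RS-59: φ = +62.71283°, λ = +17.47817°
INJ-97: φ = +76.18467°, λ = +125.28900°
Δλ = 107.8108°
y = sin Δλ · cos φ₂ = 0.227348
x = cos φ₁ sin φ₂ − sin φ₁ cos φ₂ cos Δλ = 0.510101
θ = atan2(y, x) = 24.0222° → 24.0222° (mod 360°)

24.0°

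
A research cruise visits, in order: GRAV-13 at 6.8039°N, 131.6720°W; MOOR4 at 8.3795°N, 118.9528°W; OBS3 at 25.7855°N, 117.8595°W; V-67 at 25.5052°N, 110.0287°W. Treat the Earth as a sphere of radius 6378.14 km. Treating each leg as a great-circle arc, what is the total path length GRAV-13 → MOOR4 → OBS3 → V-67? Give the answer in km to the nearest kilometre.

GRAV-13→MOOR4: c = 0.221743 rad, d = 1414.31 km
MOOR4→OBS3: c = 0.304334 rad, d = 1941.08 km
OBS3→V-67: c = 0.123288 rad, d = 786.35 km
Total = 1414.31 + 1941.08 + 786.35 = 4141.74 km

4142 km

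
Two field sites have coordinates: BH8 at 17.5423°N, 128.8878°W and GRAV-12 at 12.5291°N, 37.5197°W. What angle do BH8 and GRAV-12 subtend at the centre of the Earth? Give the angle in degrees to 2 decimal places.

Δφ = -5.0132°,  Δλ = 91.3681°
a = sin²(Δφ/2) + cos φ₁ cos φ₂ sin²(Δλ/2) = 0.478418
c = 2·arcsin(√a) = 1.527620 rad = 87.5262°

87.53°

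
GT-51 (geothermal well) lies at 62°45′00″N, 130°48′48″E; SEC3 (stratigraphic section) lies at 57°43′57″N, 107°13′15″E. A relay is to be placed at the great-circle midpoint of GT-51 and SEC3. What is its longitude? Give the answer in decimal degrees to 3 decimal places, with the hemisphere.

GT-51: φ = +62.75000°, λ = +130.81333°
SEC3: φ = +57.73250°, λ = +107.22083°
Bx = cos φ₂ cos Δλ = 0.489249,  By = cos φ₂ sin Δλ = -0.213671
φₘ = atan2(sin φ₁ + sin φ₂, √((cos φ₁ + Bx)² + By²)) = 60.76223°
λₘ = λ₁ + atan2(By, cos φ₁ + Bx) = 118.10021°

118.100°E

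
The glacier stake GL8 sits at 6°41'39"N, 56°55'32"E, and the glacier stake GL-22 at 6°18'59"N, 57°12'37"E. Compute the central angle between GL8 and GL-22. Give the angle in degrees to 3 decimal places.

0.472°

GL8: φ = +6.69417°, λ = +56.92556°
GL-22: φ = +6.31639°, λ = +57.21028°
Δφ = -0.3778°,  Δλ = 0.2847°
a = sin²(Δφ/2) + cos φ₁ cos φ₂ sin²(Δλ/2) = 0.000017
c = 2·arcsin(√a) = 0.008237 rad = 0.4720°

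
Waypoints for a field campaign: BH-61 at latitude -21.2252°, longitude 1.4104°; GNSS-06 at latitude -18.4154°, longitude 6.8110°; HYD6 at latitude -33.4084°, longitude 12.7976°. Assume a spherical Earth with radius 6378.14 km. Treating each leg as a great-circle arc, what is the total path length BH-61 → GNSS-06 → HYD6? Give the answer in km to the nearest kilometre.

2419 km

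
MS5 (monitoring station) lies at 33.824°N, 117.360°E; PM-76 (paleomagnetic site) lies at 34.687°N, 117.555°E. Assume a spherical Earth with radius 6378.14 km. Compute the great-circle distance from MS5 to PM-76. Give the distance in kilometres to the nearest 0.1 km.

97.7 km

Δφ = 0.8630°,  Δλ = 0.1950°
a = sin²(Δφ/2) + cos φ₁ cos φ₂ sin²(Δλ/2) = 0.000059
c = 2·arcsin(√a) = 0.015323 rad = 0.8779°
d = R·c = 6378.14 × 0.015323 = 97.7 km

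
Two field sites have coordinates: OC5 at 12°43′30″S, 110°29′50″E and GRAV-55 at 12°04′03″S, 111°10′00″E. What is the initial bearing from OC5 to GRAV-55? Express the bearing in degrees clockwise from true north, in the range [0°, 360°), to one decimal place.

44.9°

OC5: φ = -12.72500°, λ = +110.49722°
GRAV-55: φ = -12.06750°, λ = +111.16667°
Δλ = 0.6694°
y = sin Δλ · cos φ₂ = 0.011426
x = cos φ₁ sin φ₂ − sin φ₁ cos φ₂ cos Δλ = 0.011461
θ = atan2(y, x) = 44.9123° → 44.9123° (mod 360°)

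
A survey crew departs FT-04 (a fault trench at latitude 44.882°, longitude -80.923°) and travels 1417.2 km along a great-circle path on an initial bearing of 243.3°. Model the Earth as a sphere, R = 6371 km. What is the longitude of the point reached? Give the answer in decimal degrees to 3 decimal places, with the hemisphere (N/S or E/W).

δ = d/R = 1417.2/6371 = 0.222445 rad
φ₂ = arcsin(sin φ₁ cos δ + cos φ₁ sin δ cos θ)
   = arcsin(0.70565·0.97536 + 0.70856·0.22062·-0.44932) = 38.17205°
λ₂ = λ₁ + atan2(sin θ sin δ cos φ₁, cos δ − sin φ₁ sin φ₂) = -95.44206°

95.442°W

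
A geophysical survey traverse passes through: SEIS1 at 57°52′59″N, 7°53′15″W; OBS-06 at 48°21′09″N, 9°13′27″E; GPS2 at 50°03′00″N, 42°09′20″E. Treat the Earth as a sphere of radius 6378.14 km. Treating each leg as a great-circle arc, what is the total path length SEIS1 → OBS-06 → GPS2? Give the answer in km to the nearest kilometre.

3935 km

SEIS1: φ = +57.88306°, λ = -7.88750°
OBS-06: φ = +48.35250°, λ = +9.22417°
GPS2: φ = +50.05000°, λ = +42.15556°
SEIS1→OBS-06: c = 0.243261 rad, d = 1551.55 km
OBS-06→GPS2: c = 0.373661 rad, d = 2383.26 km
Total = 1551.55 + 2383.26 = 3934.82 km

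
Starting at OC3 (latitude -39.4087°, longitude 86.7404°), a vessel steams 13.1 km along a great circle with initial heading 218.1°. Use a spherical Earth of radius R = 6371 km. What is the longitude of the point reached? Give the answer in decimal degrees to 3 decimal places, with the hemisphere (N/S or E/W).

86.646°E

δ = d/R = 13.1/6371 = 0.002056 rad
φ₂ = arcsin(sin φ₁ cos δ + cos φ₁ sin δ cos θ)
   = arcsin(-0.63485·1.00000 + 0.77264·0.00206·-0.78694) = -39.50137°
λ₂ = λ₁ + atan2(sin θ sin δ cos φ₁, cos δ − sin φ₁ sin φ₂) = 86.64619°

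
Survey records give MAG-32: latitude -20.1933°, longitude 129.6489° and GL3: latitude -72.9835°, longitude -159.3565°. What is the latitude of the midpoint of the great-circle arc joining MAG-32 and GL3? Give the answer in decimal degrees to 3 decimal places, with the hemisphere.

Bx = cos φ₂ cos Δλ = 0.095303,  By = cos φ₂ sin Δλ = 0.276694
φₘ = atan2(sin φ₁ + sin φ₂, √((cos φ₁ + Bx)² + By²)) = -50.56759°
λₘ = λ₁ + atan2(By, cos φ₁ + Bx) = 144.63229°

50.568°S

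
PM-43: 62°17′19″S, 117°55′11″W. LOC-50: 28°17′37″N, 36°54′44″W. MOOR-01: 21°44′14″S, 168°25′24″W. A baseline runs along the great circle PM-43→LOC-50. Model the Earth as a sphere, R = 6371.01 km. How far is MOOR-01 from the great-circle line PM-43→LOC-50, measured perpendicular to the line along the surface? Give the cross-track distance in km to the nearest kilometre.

PM-43: φ = -62.28861°, λ = -117.91972°
LOC-50: φ = +28.29361°, λ = -36.91222°
MOOR-01: φ = -21.73722°, λ = -168.42333°
δ₁₃ = central angle PM-43→MOOR-01 = 0.924034 rad  (haversine)
θ₁₃ = bearing PM-43→MOOR-01 = 296.078°,  θ₁₂ = bearing PM-43→LOC-50 = 68.519°
dₓₜ = R·arcsin(sin δ₁₃ · sin(θ₁₃ − θ₁₂)) = 6371.01·arcsin(0.79804·sin(227.560°)) = -4012.107 km
|dₓₜ| = 4012.107 km

4012 km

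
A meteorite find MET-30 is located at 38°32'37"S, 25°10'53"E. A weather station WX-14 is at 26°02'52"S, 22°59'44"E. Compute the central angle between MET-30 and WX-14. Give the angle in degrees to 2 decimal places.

12.63°

MET-30: φ = -38.54361°, λ = +25.18139°
WX-14: φ = -26.04778°, λ = +22.99556°
Δφ = 12.4958°,  Δλ = -2.1858°
a = sin²(Δφ/2) + cos φ₁ cos φ₂ sin²(Δλ/2) = 0.012100
c = 2·arcsin(√a) = 0.220444 rad = 12.6305°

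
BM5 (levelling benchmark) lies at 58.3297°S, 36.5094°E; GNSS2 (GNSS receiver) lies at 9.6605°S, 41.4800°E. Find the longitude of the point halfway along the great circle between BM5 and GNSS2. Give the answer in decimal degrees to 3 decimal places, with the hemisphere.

39.753°E

Bx = cos φ₂ cos Δλ = 0.982112,  By = cos φ₂ sin Δλ = 0.085416
φₘ = atan2(sin φ₁ + sin φ₂, √((cos φ₁ + Bx)² + By²)) = -34.01777°
λₘ = λ₁ + atan2(By, cos φ₁ + Bx) = 39.75311°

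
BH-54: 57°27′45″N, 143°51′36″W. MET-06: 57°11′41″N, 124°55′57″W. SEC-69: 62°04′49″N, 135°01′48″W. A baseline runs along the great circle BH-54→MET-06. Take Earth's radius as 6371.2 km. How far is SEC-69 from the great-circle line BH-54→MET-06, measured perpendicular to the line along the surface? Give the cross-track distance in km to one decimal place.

487.9 km

BH-54: φ = +57.46250°, λ = -143.86000°
MET-06: φ = +57.19472°, λ = -124.93250°
SEC-69: φ = +62.08028°, λ = -135.03000°
δ₁₃ = central angle BH-54→SEC-69 = 0.111690 rad  (haversine)
θ₁₃ = bearing BH-54→SEC-69 = 40.156°,  θ₁₂ = bearing BH-54→MET-06 = 83.500°
dₓₜ = R·arcsin(sin δ₁₃ · sin(θ₁₃ − θ₁₂)) = 6371.2·arcsin(0.11146·sin(-43.344°)) = -487.890 km
|dₓₜ| = 487.890 km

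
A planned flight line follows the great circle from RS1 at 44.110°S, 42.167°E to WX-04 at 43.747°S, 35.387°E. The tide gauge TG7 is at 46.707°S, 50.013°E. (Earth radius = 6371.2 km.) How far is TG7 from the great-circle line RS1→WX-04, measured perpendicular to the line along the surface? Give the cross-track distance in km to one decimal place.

297.4 km

δ₁₃ = central angle RS1→TG7 = 0.106222 rad  (haversine)
θ₁₃ = bearing RS1→TG7 = 118.003°,  θ₁₂ = bearing RS1→WX-04 = 271.893°
dₓₜ = R·arcsin(sin δ₁₃ · sin(θ₁₃ − θ₁₂)) = 6371.2·arcsin(0.10602·sin(-153.891°)) = -297.382 km
|dₓₜ| = 297.382 km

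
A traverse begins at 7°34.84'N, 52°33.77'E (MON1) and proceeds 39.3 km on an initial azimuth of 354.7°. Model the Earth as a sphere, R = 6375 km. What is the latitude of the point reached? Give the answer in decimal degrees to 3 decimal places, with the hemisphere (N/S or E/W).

MON1: φ = +7.58067°, λ = +52.56283°
δ = d/R = 39.3/6375 = 0.006165 rad
φ₂ = arcsin(sin φ₁ cos δ + cos φ₁ sin δ cos θ)
   = arcsin(0.13192·0.99998 + 0.99126·0.00616·0.99572) = 7.93237°
λ₂ = λ₁ + atan2(sin θ sin δ cos φ₁, cos δ − sin φ₁ sin φ₂) = 52.52989°

7.932°N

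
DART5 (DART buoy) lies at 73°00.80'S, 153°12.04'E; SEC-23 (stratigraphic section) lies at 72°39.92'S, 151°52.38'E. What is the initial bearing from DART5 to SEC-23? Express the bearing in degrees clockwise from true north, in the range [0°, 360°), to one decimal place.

311.0°

DART5: φ = -73.01333°, λ = +153.20067°
SEC-23: φ = -72.66533°, λ = +151.87300°
Δλ = -1.3277°
y = sin Δλ · cos φ₂ = -0.006904
x = cos φ₁ sin φ₂ − sin φ₁ cos φ₂ cos Δλ = 0.005997
θ = atan2(y, x) = -49.0188° → 310.9812° (mod 360°)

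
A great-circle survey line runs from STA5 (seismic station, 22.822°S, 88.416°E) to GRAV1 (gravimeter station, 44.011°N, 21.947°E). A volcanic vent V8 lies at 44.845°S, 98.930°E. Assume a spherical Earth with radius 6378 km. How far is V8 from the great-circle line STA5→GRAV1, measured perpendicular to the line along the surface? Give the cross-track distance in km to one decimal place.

980.0 km

δ₁₃ = central angle STA5→V8 = 0.412650 rad  (haversine)
θ₁₃ = bearing STA5→V8 = 161.179°,  θ₁₂ = bearing STA5→GRAV1 = 318.745°
dₓₜ = R·arcsin(sin δ₁₃ · sin(θ₁₃ − θ₁₂)) = 6378·arcsin(0.40104·sin(-157.566°)) = -979.965 km
|dₓₜ| = 979.965 km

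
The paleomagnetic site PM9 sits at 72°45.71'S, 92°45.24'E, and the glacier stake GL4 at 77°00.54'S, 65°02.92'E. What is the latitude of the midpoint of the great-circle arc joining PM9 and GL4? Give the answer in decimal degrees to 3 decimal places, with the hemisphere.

75.298°S

PM9: φ = -72.76183°, λ = +92.75400°
GL4: φ = -77.00900°, λ = +65.04867°
Bx = cos φ₂ cos Δλ = 0.199025,  By = cos φ₂ sin Δλ = -0.104514
φₘ = atan2(sin φ₁ + sin φ₂, √((cos φ₁ + Bx)² + By²)) = -75.29769°
λₘ = λ₁ + atan2(By, cos φ₁ + Bx) = 80.84033°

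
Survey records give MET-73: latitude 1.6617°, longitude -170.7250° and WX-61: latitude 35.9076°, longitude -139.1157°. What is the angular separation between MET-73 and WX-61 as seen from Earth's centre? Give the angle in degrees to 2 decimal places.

Δφ = 34.2459°,  Δλ = 31.6093°
a = sin²(Δφ/2) + cos φ₁ cos φ₂ sin²(Δλ/2) = 0.146742
c = 2·arcsin(√a) = 0.786234 rad = 45.0479°

45.05°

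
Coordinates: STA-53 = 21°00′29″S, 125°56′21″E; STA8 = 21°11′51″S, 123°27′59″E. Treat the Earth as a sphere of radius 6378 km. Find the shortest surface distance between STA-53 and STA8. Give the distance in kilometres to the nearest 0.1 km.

257.7 km

STA-53: φ = -21.00806°, λ = +125.93917°
STA8: φ = -21.19750°, λ = +123.46639°
Δφ = -0.1894°,  Δλ = -2.4728°
a = sin²(Δφ/2) + cos φ₁ cos φ₂ sin²(Δλ/2) = 0.000408
c = 2·arcsin(√a) = 0.040399 rad = 2.3147°
d = R·c = 6378 × 0.040399 = 257.7 km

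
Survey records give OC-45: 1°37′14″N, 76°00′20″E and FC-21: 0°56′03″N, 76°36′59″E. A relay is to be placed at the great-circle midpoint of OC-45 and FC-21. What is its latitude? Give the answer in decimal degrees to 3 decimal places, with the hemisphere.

OC-45: φ = +1.62056°, λ = +76.00556°
FC-21: φ = +0.93417°, λ = +76.61639°
Bx = cos φ₂ cos Δλ = 0.999810,  By = cos φ₂ sin Δλ = 0.010659
φₘ = atan2(sin φ₁ + sin φ₂, √((cos φ₁ + Bx)² + By²)) = 1.27738°
λₘ = λ₁ + atan2(By, cos φ₁ + Bx) = 76.31101°

1.277°N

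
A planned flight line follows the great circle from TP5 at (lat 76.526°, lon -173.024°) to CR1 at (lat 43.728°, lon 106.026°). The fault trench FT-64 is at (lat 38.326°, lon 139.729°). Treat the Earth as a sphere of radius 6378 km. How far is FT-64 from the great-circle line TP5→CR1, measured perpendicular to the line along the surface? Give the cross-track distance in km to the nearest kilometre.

2716 km

δ₁₃ = central angle TP5→FT-64 = 0.756633 rad  (haversine)
θ₁₃ = bearing TP5→FT-64 = 237.049°,  θ₁₂ = bearing TP5→CR1 = 274.050°
dₓₜ = R·arcsin(sin δ₁₃ · sin(θ₁₃ − θ₁₂)) = 6378·arcsin(0.68648·sin(-37.001°)) = -2716.398 km
|dₓₜ| = 2716.398 km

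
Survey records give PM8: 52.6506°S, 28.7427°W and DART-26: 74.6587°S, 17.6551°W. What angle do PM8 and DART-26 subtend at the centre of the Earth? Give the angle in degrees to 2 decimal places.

Δφ = -22.0081°,  Δλ = 11.0876°
a = sin²(Δφ/2) + cos φ₁ cos φ₂ sin²(Δλ/2) = 0.037933
c = 2·arcsin(√a) = 0.392031 rad = 22.4617°

22.46°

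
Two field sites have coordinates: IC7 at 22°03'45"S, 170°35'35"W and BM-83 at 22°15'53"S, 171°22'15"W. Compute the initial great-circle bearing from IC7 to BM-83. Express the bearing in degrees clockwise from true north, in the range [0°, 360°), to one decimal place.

254.2°

IC7: φ = -22.06250°, λ = -170.59306°
BM-83: φ = -22.26472°, λ = -171.37083°
Δλ = -0.7778°
y = sin Δλ · cos φ₂ = -0.012562
x = cos φ₁ sin φ₂ − sin φ₁ cos φ₂ cos Δλ = -0.003561
θ = atan2(y, x) = -105.8282° → 254.1718° (mod 360°)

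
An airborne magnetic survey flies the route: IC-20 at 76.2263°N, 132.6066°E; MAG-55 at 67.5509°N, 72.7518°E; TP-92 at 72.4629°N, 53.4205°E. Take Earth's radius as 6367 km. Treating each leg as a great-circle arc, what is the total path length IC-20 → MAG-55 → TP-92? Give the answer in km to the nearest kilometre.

3063 km

IC-20→MAG-55: c = 0.338362 rad, d = 2154.35 km
MAG-55→TP-92: c = 0.142668 rad, d = 908.37 km
Total = 2154.35 + 908.37 = 3062.72 km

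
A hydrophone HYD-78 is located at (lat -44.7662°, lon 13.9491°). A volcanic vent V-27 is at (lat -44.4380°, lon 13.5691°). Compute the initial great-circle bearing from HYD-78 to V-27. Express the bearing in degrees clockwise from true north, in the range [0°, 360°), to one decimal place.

Δλ = -0.3800°
y = sin Δλ · cos φ₂ = -0.004735
x = cos φ₁ sin φ₂ − sin φ₁ cos φ₂ cos Δλ = 0.005717
θ = atan2(y, x) = -39.6349° → 320.3651° (mod 360°)

320.4°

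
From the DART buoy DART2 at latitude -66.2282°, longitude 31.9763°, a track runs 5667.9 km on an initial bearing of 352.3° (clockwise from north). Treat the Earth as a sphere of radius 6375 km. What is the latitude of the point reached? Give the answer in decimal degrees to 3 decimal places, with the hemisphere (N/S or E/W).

δ = d/R = 5667.9/6375 = 0.889082 rad
φ₂ = arcsin(sin φ₁ cos δ + cos φ₁ sin δ cos θ)
   = arcsin(-0.91516·0.63012 + 0.40309·0.77649·0.99098) = -15.45524°
λ₂ = λ₁ + atan2(sin θ sin δ cos φ₁, cos δ − sin φ₁ sin φ₂) = 25.77956°

15.455°S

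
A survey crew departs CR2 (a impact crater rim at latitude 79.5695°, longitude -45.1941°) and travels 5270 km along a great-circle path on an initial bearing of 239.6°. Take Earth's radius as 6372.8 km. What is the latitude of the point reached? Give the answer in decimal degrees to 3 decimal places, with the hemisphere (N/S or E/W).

36.764°N

δ = d/R = 5270/6372.8 = 0.826952 rad
φ₂ = arcsin(sin φ₁ cos δ + cos φ₁ sin δ cos θ)
   = arcsin(0.98348·0.67712 + 0.18104·0.73587·-0.50603) = 36.76373°
λ₂ = λ₁ + atan2(sin θ sin δ cos φ₁, cos δ − sin φ₁ sin φ₂) = -97.59261°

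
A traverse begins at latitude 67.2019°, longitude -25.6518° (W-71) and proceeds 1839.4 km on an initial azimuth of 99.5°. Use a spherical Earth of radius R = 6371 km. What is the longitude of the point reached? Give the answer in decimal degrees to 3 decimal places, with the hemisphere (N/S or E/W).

8.448°E

δ = d/R = 1839.4/6371 = 0.288714 rad
φ₂ = arcsin(sin φ₁ cos δ + cos φ₁ sin δ cos θ)
   = arcsin(0.92188·0.95861 + 0.38749·0.28472·-0.16505) = 59.94114°
λ₂ = λ₁ + atan2(sin θ sin δ cos φ₁, cos δ − sin φ₁ sin φ₂) = 8.44783°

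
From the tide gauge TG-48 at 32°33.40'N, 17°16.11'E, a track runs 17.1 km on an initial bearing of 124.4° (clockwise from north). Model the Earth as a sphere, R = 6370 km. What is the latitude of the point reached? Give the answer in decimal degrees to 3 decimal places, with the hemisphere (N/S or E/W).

TG-48: φ = +32.55667°, λ = +17.26850°
δ = d/R = 17.1/6370 = 0.002684 rad
φ₂ = arcsin(sin φ₁ cos δ + cos φ₁ sin δ cos θ)
   = arcsin(0.53813·1.00000 + 0.84286·0.00268·-0.56497) = 32.46968°
λ₂ = λ₁ + atan2(sin θ sin δ cos φ₁, cos δ − sin φ₁ sin φ₂) = 17.41892°

32.470°N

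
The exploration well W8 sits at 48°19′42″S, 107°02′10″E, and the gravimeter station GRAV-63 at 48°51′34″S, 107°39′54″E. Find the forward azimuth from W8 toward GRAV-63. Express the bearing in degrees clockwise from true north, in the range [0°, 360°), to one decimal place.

142.2°

W8: φ = -48.32833°, λ = +107.03611°
GRAV-63: φ = -48.85944°, λ = +107.66500°
Δλ = 0.6289°
y = sin Δλ · cos φ₂ = 0.007221
x = cos φ₁ sin φ₂ − sin φ₁ cos φ₂ cos Δλ = -0.009299
θ = atan2(y, x) = 142.1690° → 142.1690° (mod 360°)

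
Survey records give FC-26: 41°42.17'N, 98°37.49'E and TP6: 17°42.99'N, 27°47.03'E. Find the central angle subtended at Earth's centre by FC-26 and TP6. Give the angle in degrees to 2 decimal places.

64.16°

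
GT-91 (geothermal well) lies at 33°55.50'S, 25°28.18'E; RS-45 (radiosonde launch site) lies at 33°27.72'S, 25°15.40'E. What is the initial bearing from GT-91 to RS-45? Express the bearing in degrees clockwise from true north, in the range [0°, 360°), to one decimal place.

GT-91: φ = -33.92500°, λ = +25.46967°
RS-45: φ = -33.46200°, λ = +25.25667°
Δλ = -0.2130°
y = sin Δλ · cos φ₂ = -0.003101
x = cos φ₁ sin φ₂ − sin φ₁ cos φ₂ cos Δλ = 0.008078
θ = atan2(y, x) = -21.0042° → 338.9958° (mod 360°)

339.0°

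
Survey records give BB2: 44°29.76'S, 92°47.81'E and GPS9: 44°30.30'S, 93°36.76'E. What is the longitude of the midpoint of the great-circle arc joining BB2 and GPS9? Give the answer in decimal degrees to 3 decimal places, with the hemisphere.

93.205°E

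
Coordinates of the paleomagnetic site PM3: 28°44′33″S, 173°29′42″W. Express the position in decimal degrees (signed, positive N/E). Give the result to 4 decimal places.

lat: 28.7425° S → -28.7425°
lon: 173.4950° W → -173.4950°

-28.7425°, -173.4950°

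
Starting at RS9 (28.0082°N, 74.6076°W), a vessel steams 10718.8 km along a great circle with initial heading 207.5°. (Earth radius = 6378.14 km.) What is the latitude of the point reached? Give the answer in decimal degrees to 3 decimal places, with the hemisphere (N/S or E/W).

δ = d/R = 10718.8/6378.14 = 1.680553 rad
φ₂ = arcsin(sin φ₁ cos δ + cos φ₁ sin δ cos θ)
   = arcsin(0.46960·-0.10954 + 0.88288·0.99398·-0.88701) = -56.08335°
λ₂ = λ₁ + atan2(sin θ sin δ cos φ₁, cos δ − sin φ₁ sin φ₂) = -129.94823°

56.083°S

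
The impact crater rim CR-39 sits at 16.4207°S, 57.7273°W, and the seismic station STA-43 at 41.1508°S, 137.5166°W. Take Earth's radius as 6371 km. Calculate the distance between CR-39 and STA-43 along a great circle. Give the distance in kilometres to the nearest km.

7972 km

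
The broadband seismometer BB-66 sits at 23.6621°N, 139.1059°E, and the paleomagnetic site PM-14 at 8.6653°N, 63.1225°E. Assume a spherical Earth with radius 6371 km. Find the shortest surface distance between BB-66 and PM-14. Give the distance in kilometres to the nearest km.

Δφ = -14.9968°,  Δλ = -75.9834°
a = sin²(Δφ/2) + cos φ₁ cos φ₂ sin²(Δλ/2) = 0.360112
c = 2·arcsin(√a) = 1.287236 rad = 73.7532°
d = R·c = 6371 × 1.287236 = 8201.0 km

8201 km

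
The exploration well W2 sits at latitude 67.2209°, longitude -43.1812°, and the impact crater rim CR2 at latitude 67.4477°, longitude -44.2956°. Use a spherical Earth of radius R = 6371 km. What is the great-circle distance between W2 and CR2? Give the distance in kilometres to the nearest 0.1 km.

54.0 km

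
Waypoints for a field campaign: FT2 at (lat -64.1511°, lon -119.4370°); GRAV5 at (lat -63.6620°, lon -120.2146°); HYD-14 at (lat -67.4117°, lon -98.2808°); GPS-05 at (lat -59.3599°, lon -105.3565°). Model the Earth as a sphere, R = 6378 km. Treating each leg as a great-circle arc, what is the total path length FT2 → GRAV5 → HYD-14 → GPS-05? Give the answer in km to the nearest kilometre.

2115 km

FT2→GRAV5: c = 0.010416 rad, d = 66.44 km
GRAV5→HYD-14: c = 0.170359 rad, d = 1086.55 km
HYD-14→GPS-05: c = 0.150801 rad, d = 961.81 km
Total = 66.44 + 1086.55 + 961.81 = 2114.80 km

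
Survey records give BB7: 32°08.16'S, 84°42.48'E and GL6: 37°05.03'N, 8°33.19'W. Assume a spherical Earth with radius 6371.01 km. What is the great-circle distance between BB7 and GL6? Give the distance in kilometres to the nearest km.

BB7: φ = -32.13600°, λ = +84.70800°
GL6: φ = +37.08383°, λ = -8.55317°
Δφ = 69.2198°,  Δλ = -93.2612°
a = sin²(Δφ/2) + cos φ₁ cos φ₂ sin²(Δλ/2) = 0.679587
c = 2·arcsin(√a) = 1.938179 rad = 111.0495°
d = R·c = 6371.01 × 1.938179 = 12348.2 km

12348 km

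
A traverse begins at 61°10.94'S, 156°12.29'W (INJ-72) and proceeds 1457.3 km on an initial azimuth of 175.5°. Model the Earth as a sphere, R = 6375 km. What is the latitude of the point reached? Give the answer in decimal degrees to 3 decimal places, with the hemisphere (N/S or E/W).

74.209°S

INJ-72: φ = -61.18233°, λ = -156.20483°
δ = d/R = 1457.3/6375 = 0.228596 rad
φ₂ = arcsin(sin φ₁ cos δ + cos φ₁ sin δ cos θ)
   = arcsin(-0.87616·0.97399 + 0.48202·0.22661·-0.99692) = -74.20887°
λ₂ = λ₁ + atan2(sin θ sin δ cos φ₁, cos δ − sin φ₁ sin φ₂) = -152.45876°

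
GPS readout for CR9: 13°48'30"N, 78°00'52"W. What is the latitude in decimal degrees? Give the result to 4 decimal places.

13° + 48′/60 + 30″/3600 = 13 + 0.80000 + 0.00833 = 13.8083°

13.8083°N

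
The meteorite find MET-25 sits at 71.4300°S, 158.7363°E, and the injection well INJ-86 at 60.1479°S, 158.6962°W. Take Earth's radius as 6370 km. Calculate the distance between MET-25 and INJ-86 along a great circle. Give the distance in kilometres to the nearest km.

2238 km

Δφ = 11.2821°,  Δλ = 42.5675°
a = sin²(Δφ/2) + cos φ₁ cos φ₂ sin²(Δλ/2) = 0.030548
c = 2·arcsin(√a) = 0.351367 rad = 20.1319°
d = R·c = 6370 × 0.351367 = 2238.2 km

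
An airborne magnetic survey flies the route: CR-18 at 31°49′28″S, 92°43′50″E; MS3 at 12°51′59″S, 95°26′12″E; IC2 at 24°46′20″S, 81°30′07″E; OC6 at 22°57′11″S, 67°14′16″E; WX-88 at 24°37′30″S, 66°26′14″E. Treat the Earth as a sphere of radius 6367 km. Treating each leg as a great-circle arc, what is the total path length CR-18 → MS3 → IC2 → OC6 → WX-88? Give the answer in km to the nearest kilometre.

CR-18: φ = -31.82444°, λ = +92.73056°
MS3: φ = -12.86639°, λ = +95.43667°
IC2: φ = -24.77222°, λ = +81.50194°
OC6: φ = -22.95306°, λ = +67.23778°
WX-88: φ = -24.62500°, λ = +66.43722°
CR-18→MS3: c = 0.333712 rad, d = 2124.75 km
MS3→IC2: c = 0.309659 rad, d = 1971.60 km
IC2→OC6: c = 0.229768 rad, d = 1462.93 km
OC6→WX-88: c = 0.031859 rad, d = 202.84 km
Total = 2124.75 + 1971.60 + 1462.93 + 202.84 = 5762.12 km

5762 km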